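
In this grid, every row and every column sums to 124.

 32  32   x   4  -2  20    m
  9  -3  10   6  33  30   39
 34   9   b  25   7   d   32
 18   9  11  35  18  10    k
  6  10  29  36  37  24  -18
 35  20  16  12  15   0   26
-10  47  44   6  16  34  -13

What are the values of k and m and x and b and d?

k = 23, m = 35, x = 3, b = 11, d = 6

The known cells in row 4 total 101, leaving 124 − 101 = 23 for the blank.
The known cells in column 7 total 89, leaving 124 − 89 = 35 for the blank.
The known cells in row 1 total 121, leaving 124 − 121 = 3 for the blank.
The known cells in column 3 total 113, leaving 124 − 113 = 11 for the blank.
The known cells in row 3 total 118, leaving 124 − 118 = 6 for the blank.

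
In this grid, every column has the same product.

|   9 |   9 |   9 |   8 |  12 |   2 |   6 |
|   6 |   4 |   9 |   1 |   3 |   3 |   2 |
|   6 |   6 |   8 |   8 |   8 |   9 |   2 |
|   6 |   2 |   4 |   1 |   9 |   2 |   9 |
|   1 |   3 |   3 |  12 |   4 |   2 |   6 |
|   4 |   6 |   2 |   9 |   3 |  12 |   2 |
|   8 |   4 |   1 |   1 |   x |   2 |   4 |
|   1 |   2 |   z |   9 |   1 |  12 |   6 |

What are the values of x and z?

Columns 1 and 2 each multiply to 62208, so every column has product 62208.
Column 5: 12×3×8×9×4×3×1 = 31104, so the missing entry is 62208 ÷ 31104 = 2.
Column 3: 9×9×8×4×3×2×1 = 15552, so the missing entry is 62208 ÷ 15552 = 4.

x = 2, z = 4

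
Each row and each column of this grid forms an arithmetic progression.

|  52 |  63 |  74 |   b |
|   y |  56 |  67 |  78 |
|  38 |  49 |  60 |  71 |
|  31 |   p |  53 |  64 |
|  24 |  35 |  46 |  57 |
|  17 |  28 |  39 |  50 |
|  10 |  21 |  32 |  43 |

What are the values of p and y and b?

p = 42, y = 45, b = 85

Along each row the entries change by 11 per step; down each column they change by -7.
Row 4: from 31 at column 1, stepping by 11 to column 2 gives 42.
Row 2: from 56 at column 2, stepping by 11 to column 1 gives 45.
Row 1: from 52 at column 1, stepping by 11 to column 4 gives 85.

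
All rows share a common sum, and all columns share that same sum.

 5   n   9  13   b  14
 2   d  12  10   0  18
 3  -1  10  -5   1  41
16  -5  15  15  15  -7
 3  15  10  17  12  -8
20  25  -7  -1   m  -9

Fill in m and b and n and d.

Rows 3 and 4 both sum to 49, so that's the common total.
The known cells in row 6 total 28, leaving 49 − 28 = 21 for the blank.
The known cells in column 5 total 49, leaving 49 − 49 = 0 for the blank.
The known cells in row 1 total 41, leaving 49 − 41 = 8 for the blank.
The known cells in row 2 total 42, leaving 49 − 42 = 7 for the blank.

m = 21, b = 0, n = 8, d = 7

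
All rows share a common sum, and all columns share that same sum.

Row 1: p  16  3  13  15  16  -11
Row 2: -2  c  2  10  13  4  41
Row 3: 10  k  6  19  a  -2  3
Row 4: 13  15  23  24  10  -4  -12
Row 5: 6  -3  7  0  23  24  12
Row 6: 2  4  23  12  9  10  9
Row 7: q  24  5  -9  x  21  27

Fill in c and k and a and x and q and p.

Rows 4 and 5 both sum to 69, so that's the common total.
Row 1 has 16 + 3 + 13 + 15 + 16 − 11 = 52; the blank must be 69 − 52 = 17.
Row 2 has -2 + 2 + 10 + 13 + 4 + 41 = 68; the blank must be 69 − 68 = 1.
Column 2 has 16 + 1 + 15 − 3 + 4 + 24 = 57; the blank must be 69 − 57 = 12.
Row 3 has 10 + 12 + 6 + 19 − 2 + 3 = 48; the blank must be 69 − 48 = 21.
Column 5 has 15 + 13 + 21 + 10 + 23 + 9 = 91; the blank must be 69 − 91 = -22.
Row 7 has 24 + 5 − 9 − 22 + 21 + 27 = 46; the blank must be 69 − 46 = 23.

c = 1, k = 12, a = 21, x = -22, q = 23, p = 17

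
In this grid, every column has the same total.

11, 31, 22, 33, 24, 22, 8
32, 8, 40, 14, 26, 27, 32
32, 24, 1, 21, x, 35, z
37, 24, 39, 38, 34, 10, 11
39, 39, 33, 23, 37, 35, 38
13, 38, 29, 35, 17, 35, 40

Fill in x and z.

x = 26, z = 35

Column 2 sums to 164 and so does column 6; that's the common total.
In column 5 the known cells total 138, leaving 164 − 138 = 26.
In column 7 the known cells total 129, leaving 164 − 129 = 35.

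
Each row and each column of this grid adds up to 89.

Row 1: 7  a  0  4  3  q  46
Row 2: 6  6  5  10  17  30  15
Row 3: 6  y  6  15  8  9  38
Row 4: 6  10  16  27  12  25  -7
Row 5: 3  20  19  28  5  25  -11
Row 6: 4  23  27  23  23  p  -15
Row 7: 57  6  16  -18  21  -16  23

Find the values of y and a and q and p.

y = 7, a = 17, q = 12, p = 4

The known cells in row 6 total 85, leaving 89 − 85 = 4 for the blank.
The known cells in row 3 total 82, leaving 89 − 82 = 7 for the blank.
The known cells in column 2 total 72, leaving 89 − 72 = 17 for the blank.
The known cells in row 1 total 77, leaving 89 − 77 = 12 for the blank.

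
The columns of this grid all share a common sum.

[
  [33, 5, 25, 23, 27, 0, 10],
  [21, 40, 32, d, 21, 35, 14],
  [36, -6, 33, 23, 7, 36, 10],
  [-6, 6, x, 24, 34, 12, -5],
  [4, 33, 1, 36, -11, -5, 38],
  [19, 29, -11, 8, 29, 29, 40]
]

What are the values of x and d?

x = 27, d = -7

Columns 2 and 5 both add up to 107, so every column sums to 107.
Column 3: 25 + 32 + 33 + 1 − 11 = 80, so the missing entry is 107 − 80 = 27.
Column 4: 23 + 23 + 24 + 36 + 8 = 114, so the missing entry is 107 − 114 = -7.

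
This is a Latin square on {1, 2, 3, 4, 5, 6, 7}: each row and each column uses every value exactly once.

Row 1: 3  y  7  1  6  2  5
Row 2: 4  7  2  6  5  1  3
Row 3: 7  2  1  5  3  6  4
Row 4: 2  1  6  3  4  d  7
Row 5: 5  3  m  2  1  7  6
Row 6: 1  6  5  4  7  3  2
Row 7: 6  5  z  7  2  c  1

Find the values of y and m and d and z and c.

y = 4, m = 4, d = 5, z = 3, c = 4

Cell (1,2): row 1 already has {1, 2, 3, 5, 6, 7} → 4.
For row 5, column 3: row 5 already has {1, 2, 3, 5, 6, 7}; that leaves 4.
For row 7, column 3: column 3 already has {1, 2, 4, 5, 6, 7}; that leaves 3.
Cell (7,6): row 7 already has {1, 2, 3, 5, 6, 7} → 4.
For row 4, column 6: row 4 already has {1, 2, 3, 4, 6, 7}; that leaves 5.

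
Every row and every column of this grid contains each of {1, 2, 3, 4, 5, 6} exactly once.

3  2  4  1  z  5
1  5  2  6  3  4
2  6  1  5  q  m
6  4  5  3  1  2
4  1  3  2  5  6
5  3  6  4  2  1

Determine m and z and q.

For row 3, column 6: column 6 already has {1, 2, 4, 5, 6}; that leaves 3.
At (row 3, col 5): row 3 already has {1, 2, 3, 5, 6}, so the value is 4.
For row 1, column 5: row 1 already has {1, 2, 3, 4, 5}; that leaves 6.

m = 3, z = 6, q = 4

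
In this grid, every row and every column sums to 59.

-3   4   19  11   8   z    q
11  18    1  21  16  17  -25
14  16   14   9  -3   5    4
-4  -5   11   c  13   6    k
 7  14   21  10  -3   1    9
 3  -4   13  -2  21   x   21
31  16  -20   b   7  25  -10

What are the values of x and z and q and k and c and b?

x = 7, z = -2, q = 22, k = 38, c = 0, b = 10

The known cells in row 6 total 52, leaving 59 − 52 = 7 for the blank.
The known cells in column 6 total 61, leaving 59 − 61 = -2 for the blank.
The known cells in row 1 total 37, leaving 59 − 37 = 22 for the blank.
The known cells in column 7 total 21, leaving 59 − 21 = 38 for the blank.
The known cells in row 4 total 59, leaving 59 − 59 = 0 for the blank.
The known cells in row 7 total 49, leaving 59 − 49 = 10 for the blank.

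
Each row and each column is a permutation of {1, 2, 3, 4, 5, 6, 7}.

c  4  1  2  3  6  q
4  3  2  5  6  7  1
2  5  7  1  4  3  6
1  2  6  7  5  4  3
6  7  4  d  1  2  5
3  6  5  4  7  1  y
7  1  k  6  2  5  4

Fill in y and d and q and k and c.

For row 7, column 3: row 7 already has {1, 2, 4, 5, 6, 7}; that leaves 3.
At (row 1, col 1): column 1 already has {1, 2, 3, 4, 6, 7}, so the value is 5.
For row 5, column 4: row 5 already has {1, 2, 4, 5, 6, 7}; that leaves 3.
Cell (1,7): row 1 already has {1, 2, 3, 4, 5, 6} → 7.
At (row 6, col 7): row 6 already has {1, 3, 4, 5, 6, 7}, so the value is 2.

y = 2, d = 3, q = 7, k = 3, c = 5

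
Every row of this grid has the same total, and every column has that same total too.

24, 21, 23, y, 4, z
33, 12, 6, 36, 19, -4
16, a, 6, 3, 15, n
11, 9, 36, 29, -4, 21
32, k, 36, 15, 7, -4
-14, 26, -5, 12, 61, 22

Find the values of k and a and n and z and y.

k = 16, a = 18, n = 44, z = 23, y = 7

Rows 2 and 4 both sum to 102, so that's the common total.
The known cells in column 4 total 95, leaving 102 − 95 = 7 for the blank.
The known cells in row 1 total 79, leaving 102 − 79 = 23 for the blank.
The known cells in column 6 total 58, leaving 102 − 58 = 44 for the blank.
The known cells in row 3 total 84, leaving 102 − 84 = 18 for the blank.
The known cells in row 5 total 86, leaving 102 − 86 = 16 for the blank.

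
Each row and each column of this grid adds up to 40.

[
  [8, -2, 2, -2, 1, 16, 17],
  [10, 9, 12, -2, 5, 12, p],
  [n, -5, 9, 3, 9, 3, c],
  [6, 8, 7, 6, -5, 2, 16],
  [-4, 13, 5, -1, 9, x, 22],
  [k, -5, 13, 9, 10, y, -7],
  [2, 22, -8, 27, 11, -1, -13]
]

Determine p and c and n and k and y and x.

The known cells in row 5 total 44, leaving 40 − 44 = -4 for the blank.
The known cells in column 6 total 28, leaving 40 − 28 = 12 for the blank.
The known cells in row 6 total 32, leaving 40 − 32 = 8 for the blank.
The known cells in column 1 total 30, leaving 40 − 30 = 10 for the blank.
The known cells in row 3 total 29, leaving 40 − 29 = 11 for the blank.
The known cells in row 2 total 46, leaving 40 − 46 = -6 for the blank.

p = -6, c = 11, n = 10, k = 8, y = 12, x = -4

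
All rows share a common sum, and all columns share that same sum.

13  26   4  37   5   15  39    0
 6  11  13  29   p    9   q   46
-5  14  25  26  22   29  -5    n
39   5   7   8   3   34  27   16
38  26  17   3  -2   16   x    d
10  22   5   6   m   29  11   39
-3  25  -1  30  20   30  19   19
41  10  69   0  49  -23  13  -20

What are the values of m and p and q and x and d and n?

m = 17, p = 25, q = 0, x = 35, d = 6, n = 33

Rows 1 and 4 both sum to 139, so that's the common total.
The known cells in row 3 total 106, leaving 139 − 106 = 33 for the blank.
The known cells in row 6 total 122, leaving 139 − 122 = 17 for the blank.
The known cells in column 5 total 114, leaving 139 − 114 = 25 for the blank.
The known cells in row 2 total 139, leaving 139 − 139 = 0 for the blank.
The known cells in column 7 total 104, leaving 139 − 104 = 35 for the blank.
The known cells in row 5 total 133, leaving 139 − 133 = 6 for the blank.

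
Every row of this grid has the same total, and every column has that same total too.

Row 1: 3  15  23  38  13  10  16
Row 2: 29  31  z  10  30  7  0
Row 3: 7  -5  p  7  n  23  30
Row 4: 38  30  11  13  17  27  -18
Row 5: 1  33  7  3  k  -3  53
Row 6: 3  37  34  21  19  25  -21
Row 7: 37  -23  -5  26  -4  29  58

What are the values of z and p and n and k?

z = 11, p = 37, n = 19, k = 24

Rows 1 and 4 both sum to 118, so that's the common total.
Row 5: 1 + 33 + 7 + 3 − 3 + 53 = 94, so its missing entry is 118 − 94 = 24.
Column 5: 13 + 30 + 17 + 24 + 19 − 4 = 99, so its missing entry is 118 − 99 = 19.
Row 2: 29 + 31 + 10 + 30 + 7 + 0 = 107, so its missing entry is 118 − 107 = 11.
Row 3: 7 − 5 + 7 + 19 + 23 + 30 = 81, so its missing entry is 118 − 81 = 37.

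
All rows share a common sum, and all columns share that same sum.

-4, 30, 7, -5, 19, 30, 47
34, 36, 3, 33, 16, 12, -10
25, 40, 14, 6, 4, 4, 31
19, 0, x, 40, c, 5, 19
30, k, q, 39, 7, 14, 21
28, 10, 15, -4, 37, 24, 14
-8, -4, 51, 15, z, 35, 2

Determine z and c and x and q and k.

Rows 1 and 2 both sum to 124, so that's the common total.
Row 7: -8 − 4 + 51 + 15 + 35 + 2 = 91, so its missing entry is 124 − 91 = 33.
Column 5: 19 + 16 + 4 + 7 + 37 + 33 = 116, so its missing entry is 124 − 116 = 8.
Row 4: 19 + 0 + 40 + 8 + 5 + 19 = 91, so its missing entry is 124 − 91 = 33.
Column 3: 7 + 3 + 14 + 33 + 15 + 51 = 123, so its missing entry is 124 − 123 = 1.
Row 5: 30 + 1 + 39 + 7 + 14 + 21 = 112, so its missing entry is 124 − 112 = 12.

z = 33, c = 8, x = 33, q = 1, k = 12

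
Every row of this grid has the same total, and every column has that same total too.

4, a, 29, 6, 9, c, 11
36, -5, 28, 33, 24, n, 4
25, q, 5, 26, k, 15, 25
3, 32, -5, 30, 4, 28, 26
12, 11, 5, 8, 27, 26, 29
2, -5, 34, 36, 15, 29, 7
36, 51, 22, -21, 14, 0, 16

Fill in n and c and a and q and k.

n = -2, c = 22, a = 37, q = -3, k = 25

Rows 4 and 5 both sum to 118, so that's the common total.
The known cells in column 5 total 93, leaving 118 − 93 = 25 for the blank.
The known cells in row 3 total 121, leaving 118 − 121 = -3 for the blank.
The known cells in column 2 total 81, leaving 118 − 81 = 37 for the blank.
The known cells in row 2 total 120, leaving 118 − 120 = -2 for the blank.
The known cells in row 1 total 96, leaving 118 − 96 = 22 for the blank.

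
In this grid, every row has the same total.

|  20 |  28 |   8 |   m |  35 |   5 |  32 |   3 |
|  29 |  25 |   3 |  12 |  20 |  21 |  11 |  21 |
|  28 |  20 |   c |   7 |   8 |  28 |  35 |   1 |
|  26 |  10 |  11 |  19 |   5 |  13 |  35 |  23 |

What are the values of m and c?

Rows 2 and 4 both add up to 142, so every row sums to 142.
Row 1: 20 + 28 + 8 + 35 + 5 + 32 + 3 = 131, so the missing entry is 142 − 131 = 11.
Row 3: 28 + 20 + 7 + 8 + 28 + 35 + 1 = 127, so the missing entry is 142 − 127 = 15.

m = 11, c = 15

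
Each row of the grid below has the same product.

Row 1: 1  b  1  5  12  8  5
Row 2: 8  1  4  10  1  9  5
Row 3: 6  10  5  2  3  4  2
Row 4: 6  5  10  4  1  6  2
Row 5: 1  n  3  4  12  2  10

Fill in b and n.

Rows 2 and 4 each multiply to 14400, so every row has product 14400.
Row 1: 1×1×5×12×8×5 = 2400, so the missing entry is 14400 ÷ 2400 = 6.
Row 5: 1×3×4×12×2×10 = 2880, so the missing entry is 14400 ÷ 2880 = 5.

b = 6, n = 5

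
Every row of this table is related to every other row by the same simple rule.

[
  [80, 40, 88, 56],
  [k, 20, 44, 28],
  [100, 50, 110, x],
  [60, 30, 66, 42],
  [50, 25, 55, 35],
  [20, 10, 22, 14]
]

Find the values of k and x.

Each row is a constant multiple of every other row — this is a multiplication table with the headers hidden.
Row 2 is 20/40 = 1/2 times row 1, so its entry in column 1 is 80 × 1/2 = 40.
Row 3 is 50/40 = 5/4 times row 1, so its entry in column 4 is 56 × 5/4 = 70.

k = 40, x = 70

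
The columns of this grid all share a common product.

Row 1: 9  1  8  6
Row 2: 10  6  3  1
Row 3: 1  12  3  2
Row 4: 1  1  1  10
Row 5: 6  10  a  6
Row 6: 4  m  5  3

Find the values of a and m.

Columns 1 and 4 each multiply to 2160, so every column has product 2160.
Column 3: 8×3×3×1×5 = 360, so the missing entry is 2160 ÷ 360 = 6.
Column 2: 1×6×12×1×10 = 720, so the missing entry is 2160 ÷ 720 = 3.

a = 6, m = 3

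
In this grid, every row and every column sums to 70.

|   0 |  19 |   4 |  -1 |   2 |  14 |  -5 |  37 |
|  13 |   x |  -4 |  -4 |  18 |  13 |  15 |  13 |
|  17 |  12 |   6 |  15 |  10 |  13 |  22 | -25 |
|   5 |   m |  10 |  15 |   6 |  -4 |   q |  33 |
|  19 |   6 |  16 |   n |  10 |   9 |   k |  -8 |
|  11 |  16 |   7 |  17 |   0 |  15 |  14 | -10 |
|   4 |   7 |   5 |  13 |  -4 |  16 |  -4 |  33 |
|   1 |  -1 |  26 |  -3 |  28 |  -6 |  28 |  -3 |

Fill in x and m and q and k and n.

The known cells in column 4 total 52, leaving 70 − 52 = 18 for the blank.
The known cells in row 2 total 64, leaving 70 − 64 = 6 for the blank.
The known cells in column 2 total 65, leaving 70 − 65 = 5 for the blank.
The known cells in row 5 total 70, leaving 70 − 70 = 0 for the blank.
The known cells in row 4 total 70, leaving 70 − 70 = 0 for the blank.

x = 6, m = 5, q = 0, k = 0, n = 18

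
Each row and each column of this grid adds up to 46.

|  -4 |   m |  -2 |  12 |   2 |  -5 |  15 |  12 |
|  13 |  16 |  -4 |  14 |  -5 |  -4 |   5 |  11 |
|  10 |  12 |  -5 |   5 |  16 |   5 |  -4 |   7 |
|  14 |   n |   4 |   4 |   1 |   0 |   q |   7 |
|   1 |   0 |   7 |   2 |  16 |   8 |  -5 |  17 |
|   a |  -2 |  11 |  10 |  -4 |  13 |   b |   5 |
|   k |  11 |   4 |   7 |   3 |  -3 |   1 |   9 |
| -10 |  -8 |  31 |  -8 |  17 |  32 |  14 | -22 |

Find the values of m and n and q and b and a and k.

Row 1 has -4 − 2 + 12 + 2 − 5 + 15 + 12 = 30; the blank must be 46 − 30 = 16.
Row 7 has 11 + 4 + 7 + 3 − 3 + 1 + 9 = 32; the blank must be 46 − 32 = 14.
Column 2 has 16 + 16 + 12 + 0 − 2 + 11 − 8 = 45; the blank must be 46 − 45 = 1.
Column 1 has -4 + 13 + 10 + 14 + 1 + 14 − 10 = 38; the blank must be 46 − 38 = 8.
Row 6 has 8 − 2 + 11 + 10 − 4 + 13 + 5 = 41; the blank must be 46 − 41 = 5.
Row 4 has 14 + 1 + 4 + 4 + 1 + 0 + 7 = 31; the blank must be 46 − 31 = 15.

m = 16, n = 1, q = 15, b = 5, a = 8, k = 14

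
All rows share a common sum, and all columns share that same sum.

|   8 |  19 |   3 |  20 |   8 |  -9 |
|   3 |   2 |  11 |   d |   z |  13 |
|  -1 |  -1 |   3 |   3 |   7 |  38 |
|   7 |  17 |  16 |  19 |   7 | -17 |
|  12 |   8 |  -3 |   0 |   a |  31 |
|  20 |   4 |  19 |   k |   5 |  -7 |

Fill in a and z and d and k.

Rows 1 and 3 both sum to 49, so that's the common total.
Row 5: 12 + 8 − 3 + 0 + 31 = 48, so its missing entry is 49 − 48 = 1.
Row 6: 20 + 4 + 19 + 5 − 7 = 41, so its missing entry is 49 − 41 = 8.
Column 4: 20 + 3 + 19 + 0 + 8 = 50, so its missing entry is 49 − 50 = -1.
Row 2: 3 + 2 + 11 − 1 + 13 = 28, so its missing entry is 49 − 28 = 21.

a = 1, z = 21, d = -1, k = 8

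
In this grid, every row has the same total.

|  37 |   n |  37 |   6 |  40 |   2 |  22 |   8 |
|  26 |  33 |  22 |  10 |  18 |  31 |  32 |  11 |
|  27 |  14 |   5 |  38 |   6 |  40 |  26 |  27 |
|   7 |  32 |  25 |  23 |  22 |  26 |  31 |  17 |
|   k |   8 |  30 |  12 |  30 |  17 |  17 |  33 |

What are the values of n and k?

n = 31, k = 36

The complete rows each total 183.
Row 1 is missing 183 − 152 = 31 (since 37 + 37 + 6 + 40 + 2 + 22 + 8 = 152).
Row 5 is missing 183 − 147 = 36 (since 8 + 30 + 12 + 30 + 17 + 17 + 33 = 147).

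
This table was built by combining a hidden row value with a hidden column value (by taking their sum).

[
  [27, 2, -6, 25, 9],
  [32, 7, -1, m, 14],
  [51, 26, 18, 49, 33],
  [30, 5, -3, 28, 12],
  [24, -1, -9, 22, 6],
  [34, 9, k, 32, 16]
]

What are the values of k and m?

The difference between any two rows is the same in every column — this is an addition table with the headers hidden.
Row 6 minus row 1 is 9 − 2 = 7, so its entry in column 3 is -6 + 7 = 1.
Row 2 minus row 1 is 7 − 2 = 5, so its entry in column 4 is 25 + 5 = 30.

k = 1, m = 30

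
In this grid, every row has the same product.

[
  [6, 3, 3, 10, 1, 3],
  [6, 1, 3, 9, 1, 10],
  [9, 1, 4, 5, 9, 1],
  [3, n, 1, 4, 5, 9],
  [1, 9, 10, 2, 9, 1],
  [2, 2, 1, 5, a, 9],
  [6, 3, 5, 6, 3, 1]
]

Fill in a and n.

a = 9, n = 3

Rows 2 and 7 each multiply to 1620, so every row has product 1620.
Row 6: 2×2×1×5×9 = 180, so the missing entry is 1620 ÷ 180 = 9.
Row 4: 3×1×4×5×9 = 540, so the missing entry is 1620 ÷ 540 = 3.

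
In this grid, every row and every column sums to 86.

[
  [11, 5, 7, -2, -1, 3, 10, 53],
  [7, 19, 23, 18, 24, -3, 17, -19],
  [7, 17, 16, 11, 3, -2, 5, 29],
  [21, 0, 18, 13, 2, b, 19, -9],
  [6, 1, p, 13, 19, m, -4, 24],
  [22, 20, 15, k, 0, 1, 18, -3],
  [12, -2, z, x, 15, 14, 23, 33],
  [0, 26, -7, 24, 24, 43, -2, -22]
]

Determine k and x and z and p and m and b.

k = 13, x = -4, z = -5, p = 19, m = 8, b = 22

Row 6: 22 + 20 + 15 + 0 + 1 + 18 − 3 = 73, so its missing entry is 86 − 73 = 13.
Column 4: -2 + 18 + 11 + 13 + 13 + 13 + 24 = 90, so its missing entry is 86 − 90 = -4.
Row 7: 12 − 2 − 4 + 15 + 14 + 23 + 33 = 91, so its missing entry is 86 − 91 = -5.
Column 3: 7 + 23 + 16 + 18 + 15 − 5 − 7 = 67, so its missing entry is 86 − 67 = 19.
Row 5: 6 + 1 + 19 + 13 + 19 − 4 + 24 = 78, so its missing entry is 86 − 78 = 8.
Row 4: 21 + 0 + 18 + 13 + 2 + 19 − 9 = 64, so its missing entry is 86 − 64 = 22.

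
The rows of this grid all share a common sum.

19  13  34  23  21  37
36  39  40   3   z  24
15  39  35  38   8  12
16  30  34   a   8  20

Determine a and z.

a = 39, z = 5

Row 1 sums to 147 and so does row 3; that's the common total.
In row 4 the known cells total 108, leaving 147 − 108 = 39.
In row 2 the known cells total 142, leaving 147 − 142 = 5.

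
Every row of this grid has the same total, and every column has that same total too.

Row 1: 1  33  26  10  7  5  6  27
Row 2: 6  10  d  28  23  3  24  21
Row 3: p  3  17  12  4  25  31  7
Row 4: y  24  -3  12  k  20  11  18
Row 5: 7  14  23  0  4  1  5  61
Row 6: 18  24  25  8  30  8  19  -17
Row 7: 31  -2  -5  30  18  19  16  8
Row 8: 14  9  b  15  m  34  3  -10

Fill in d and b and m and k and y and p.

d = 0, b = 32, m = 18, k = 11, y = 22, p = 16

Rows 1 and 5 both sum to 115, so that's the common total.
The known cells in row 2 total 115, leaving 115 − 115 = 0 for the blank.
The known cells in row 3 total 99, leaving 115 − 99 = 16 for the blank.
The known cells in column 1 total 93, leaving 115 − 93 = 22 for the blank.
The known cells in row 4 total 104, leaving 115 − 104 = 11 for the blank.
The known cells in column 5 total 97, leaving 115 − 97 = 18 for the blank.
The known cells in row 8 total 83, leaving 115 − 83 = 32 for the blank.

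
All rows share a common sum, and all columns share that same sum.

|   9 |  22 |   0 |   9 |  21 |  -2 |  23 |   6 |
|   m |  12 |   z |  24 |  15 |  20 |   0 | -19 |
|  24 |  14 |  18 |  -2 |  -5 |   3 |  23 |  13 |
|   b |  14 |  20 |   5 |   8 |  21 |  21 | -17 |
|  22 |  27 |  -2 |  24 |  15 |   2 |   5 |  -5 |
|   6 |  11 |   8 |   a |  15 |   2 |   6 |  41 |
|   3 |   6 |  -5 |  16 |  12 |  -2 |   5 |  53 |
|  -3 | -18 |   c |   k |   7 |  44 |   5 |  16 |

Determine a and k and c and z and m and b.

Rows 1 and 3 both sum to 88, so that's the common total.
The known cells in row 4 total 72, leaving 88 − 72 = 16 for the blank.
The known cells in column 1 total 77, leaving 88 − 77 = 11 for the blank.
The known cells in row 2 total 63, leaving 88 − 63 = 25 for the blank.
The known cells in column 3 total 64, leaving 88 − 64 = 24 for the blank.
The known cells in row 8 total 75, leaving 88 − 75 = 13 for the blank.
The known cells in row 6 total 89, leaving 88 − 89 = -1 for the blank.

a = -1, k = 13, c = 24, z = 25, m = 11, b = 16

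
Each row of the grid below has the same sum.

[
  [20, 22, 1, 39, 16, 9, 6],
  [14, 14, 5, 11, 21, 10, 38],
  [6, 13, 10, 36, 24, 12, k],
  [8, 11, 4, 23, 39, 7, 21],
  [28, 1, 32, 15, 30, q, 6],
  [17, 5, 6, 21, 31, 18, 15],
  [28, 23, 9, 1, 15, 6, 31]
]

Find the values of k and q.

k = 12, q = 1

The complete rows each total 113.
Row 3 is missing 113 − 101 = 12 (since 6 + 13 + 10 + 36 + 24 + 12 = 101).
Row 5 is missing 113 − 112 = 1 (since 28 + 1 + 32 + 15 + 30 + 6 = 112).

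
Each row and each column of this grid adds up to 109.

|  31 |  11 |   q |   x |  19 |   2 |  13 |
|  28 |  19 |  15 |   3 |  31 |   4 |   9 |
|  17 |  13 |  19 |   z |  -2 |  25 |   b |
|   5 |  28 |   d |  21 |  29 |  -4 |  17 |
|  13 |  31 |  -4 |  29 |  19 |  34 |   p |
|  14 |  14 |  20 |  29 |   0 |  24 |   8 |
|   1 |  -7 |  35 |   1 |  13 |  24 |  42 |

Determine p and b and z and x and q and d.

Row 5: 13 + 31 − 4 + 29 + 19 + 34 = 122, so its missing entry is 109 − 122 = -13.
Column 7: 13 + 9 + 17 − 13 + 8 + 42 = 76, so its missing entry is 109 − 76 = 33.
Row 3: 17 + 13 + 19 − 2 + 25 + 33 = 105, so its missing entry is 109 − 105 = 4.
Column 4: 3 + 4 + 21 + 29 + 29 + 1 = 87, so its missing entry is 109 − 87 = 22.
Row 1: 31 + 11 + 22 + 19 + 2 + 13 = 98, so its missing entry is 109 − 98 = 11.
Row 4: 5 + 28 + 21 + 29 − 4 + 17 = 96, so its missing entry is 109 − 96 = 13.

p = -13, b = 33, z = 4, x = 22, q = 11, d = 13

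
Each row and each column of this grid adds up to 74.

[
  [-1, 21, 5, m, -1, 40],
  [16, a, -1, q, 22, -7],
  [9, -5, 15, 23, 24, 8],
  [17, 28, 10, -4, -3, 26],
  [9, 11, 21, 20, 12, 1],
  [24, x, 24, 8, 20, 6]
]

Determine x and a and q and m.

x = -8, a = 27, q = 17, m = 10

The known cells in row 1 total 64, leaving 74 − 64 = 10 for the blank.
The known cells in column 4 total 57, leaving 74 − 57 = 17 for the blank.
The known cells in row 2 total 47, leaving 74 − 47 = 27 for the blank.
The known cells in row 6 total 82, leaving 74 − 82 = -8 for the blank.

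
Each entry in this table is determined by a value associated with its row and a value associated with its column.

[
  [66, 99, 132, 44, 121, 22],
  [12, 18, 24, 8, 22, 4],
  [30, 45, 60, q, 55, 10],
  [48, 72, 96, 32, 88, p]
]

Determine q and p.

Each row is a constant multiple of every other row — this is a multiplication table with the headers hidden.
Row 3 is 55/121 = 5/11 times row 1, so its entry in column 4 is 44 × 5/11 = 20.
Row 4 is 88/121 = 8/11 times row 1, so its entry in column 6 is 22 × 8/11 = 16.

q = 20, p = 16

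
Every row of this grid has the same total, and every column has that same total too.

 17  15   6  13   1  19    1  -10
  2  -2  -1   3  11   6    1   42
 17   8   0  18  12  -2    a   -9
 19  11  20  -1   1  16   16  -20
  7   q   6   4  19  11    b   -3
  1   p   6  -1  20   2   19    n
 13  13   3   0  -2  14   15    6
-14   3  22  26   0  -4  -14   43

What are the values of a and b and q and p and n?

Rows 1 and 2 both sum to 62, so that's the common total.
Column 8 has -10 + 42 − 9 − 20 − 3 + 6 + 43 = 49; the blank must be 62 − 49 = 13.
Row 6 has 1 + 6 − 1 + 20 + 2 + 19 + 13 = 60; the blank must be 62 − 60 = 2.
Row 3 has 17 + 8 + 0 + 18 + 12 − 2 − 9 = 44; the blank must be 62 − 44 = 18.
Column 7 has 1 + 1 + 18 + 16 + 19 + 15 − 14 = 56; the blank must be 62 − 56 = 6.
Row 5 has 7 + 6 + 4 + 19 + 11 + 6 − 3 = 50; the blank must be 62 − 50 = 12.

a = 18, b = 6, q = 12, p = 2, n = 13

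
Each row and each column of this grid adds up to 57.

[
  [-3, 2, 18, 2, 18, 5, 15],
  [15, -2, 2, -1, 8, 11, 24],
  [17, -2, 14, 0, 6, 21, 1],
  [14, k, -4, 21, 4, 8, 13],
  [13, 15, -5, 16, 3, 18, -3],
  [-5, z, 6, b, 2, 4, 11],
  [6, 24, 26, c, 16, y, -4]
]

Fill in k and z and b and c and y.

Column 6: 5 + 11 + 21 + 8 + 18 + 4 = 67, so its missing entry is 57 − 67 = -10.
Row 4: 14 − 4 + 21 + 4 + 8 + 13 = 56, so its missing entry is 57 − 56 = 1.
Column 2: 2 − 2 − 2 + 1 + 15 + 24 = 38, so its missing entry is 57 − 38 = 19.
Row 6: -5 + 19 + 6 + 2 + 4 + 11 = 37, so its missing entry is 57 − 37 = 20.
Row 7: 6 + 24 + 26 + 16 − 10 − 4 = 58, so its missing entry is 57 − 58 = -1.

k = 1, z = 19, b = 20, c = -1, y = -10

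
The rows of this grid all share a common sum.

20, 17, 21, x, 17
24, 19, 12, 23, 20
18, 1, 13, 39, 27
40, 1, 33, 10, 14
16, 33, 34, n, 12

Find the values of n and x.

Row 2 sums to 98 and so does row 4; that's the common total.
In row 5 the known cells total 95, leaving 98 − 95 = 3.
In row 1 the known cells total 75, leaving 98 − 75 = 23.

n = 3, x = 23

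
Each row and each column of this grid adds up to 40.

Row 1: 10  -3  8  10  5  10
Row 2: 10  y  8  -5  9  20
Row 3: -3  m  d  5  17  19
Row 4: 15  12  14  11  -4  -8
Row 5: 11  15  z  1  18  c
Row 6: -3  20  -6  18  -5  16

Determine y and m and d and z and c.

Row 2: 10 + 8 − 5 + 9 + 20 = 42, so its missing entry is 40 − 42 = -2.
Column 2: -3 − 2 + 12 + 15 + 20 = 42, so its missing entry is 40 − 42 = -2.
Column 6: 10 + 20 + 19 − 8 + 16 = 57, so its missing entry is 40 − 57 = -17.
Row 5: 11 + 15 + 1 + 18 − 17 = 28, so its missing entry is 40 − 28 = 12.
Row 3: -3 − 2 + 5 + 17 + 19 = 36, so its missing entry is 40 − 36 = 4.

y = -2, m = -2, d = 4, z = 12, c = -17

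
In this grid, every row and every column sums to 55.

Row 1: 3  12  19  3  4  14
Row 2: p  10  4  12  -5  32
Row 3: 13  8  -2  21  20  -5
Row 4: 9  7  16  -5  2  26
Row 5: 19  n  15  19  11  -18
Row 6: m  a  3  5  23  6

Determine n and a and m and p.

Row 2 has 10 + 4 + 12 − 5 + 32 = 53; the blank must be 55 − 53 = 2.
Column 1 has 3 + 2 + 13 + 9 + 19 = 46; the blank must be 55 − 46 = 9.
Row 5 has 19 + 15 + 19 + 11 − 18 = 46; the blank must be 55 − 46 = 9.
Row 6 has 9 + 3 + 5 + 23 + 6 = 46; the blank must be 55 − 46 = 9.

n = 9, a = 9, m = 9, p = 2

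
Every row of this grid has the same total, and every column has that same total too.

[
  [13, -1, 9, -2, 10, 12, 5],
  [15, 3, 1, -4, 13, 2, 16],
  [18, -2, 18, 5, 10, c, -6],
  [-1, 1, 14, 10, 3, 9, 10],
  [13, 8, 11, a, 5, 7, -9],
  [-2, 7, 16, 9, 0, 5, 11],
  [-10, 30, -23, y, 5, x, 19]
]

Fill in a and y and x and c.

Rows 1 and 2 both sum to 46, so that's the common total.
The known cells in row 3 total 43, leaving 46 − 43 = 3 for the blank.
The known cells in column 6 total 38, leaving 46 − 38 = 8 for the blank.
The known cells in row 7 total 29, leaving 46 − 29 = 17 for the blank.
The known cells in row 5 total 35, leaving 46 − 35 = 11 for the blank.

a = 11, y = 17, x = 8, c = 3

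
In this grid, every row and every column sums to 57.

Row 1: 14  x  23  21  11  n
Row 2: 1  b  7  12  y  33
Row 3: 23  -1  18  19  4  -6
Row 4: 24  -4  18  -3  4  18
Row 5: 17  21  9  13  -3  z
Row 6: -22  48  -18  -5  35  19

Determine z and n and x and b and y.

Column 5: 11 + 4 + 4 − 3 + 35 = 51, so its missing entry is 57 − 51 = 6.
Row 2: 1 + 7 + 12 + 6 + 33 = 59, so its missing entry is 57 − 59 = -2.
Column 2: -2 − 1 − 4 + 21 + 48 = 62, so its missing entry is 57 − 62 = -5.
Row 5: 17 + 21 + 9 + 13 − 3 = 57, so its missing entry is 57 − 57 = 0.
Row 1: 14 − 5 + 23 + 21 + 11 = 64, so its missing entry is 57 − 64 = -7.

z = 0, n = -7, x = -5, b = -2, y = 6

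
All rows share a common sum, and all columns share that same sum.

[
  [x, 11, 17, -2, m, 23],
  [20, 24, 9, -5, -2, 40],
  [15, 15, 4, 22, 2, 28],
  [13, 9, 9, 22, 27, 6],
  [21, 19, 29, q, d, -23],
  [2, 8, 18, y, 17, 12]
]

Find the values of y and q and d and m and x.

y = 29, q = 20, d = 20, m = 22, x = 15

Rows 2 and 3 both sum to 86, so that's the common total.
Column 1 has 20 + 15 + 13 + 21 + 2 = 71; the blank must be 86 − 71 = 15.
Row 1 has 15 + 11 + 17 − 2 + 23 = 64; the blank must be 86 − 64 = 22.
Column 5 has 22 − 2 + 2 + 27 + 17 = 66; the blank must be 86 − 66 = 20.
Row 5 has 21 + 19 + 29 + 20 − 23 = 66; the blank must be 86 − 66 = 20.
Row 6 has 2 + 8 + 18 + 17 + 12 = 57; the blank must be 86 − 57 = 29.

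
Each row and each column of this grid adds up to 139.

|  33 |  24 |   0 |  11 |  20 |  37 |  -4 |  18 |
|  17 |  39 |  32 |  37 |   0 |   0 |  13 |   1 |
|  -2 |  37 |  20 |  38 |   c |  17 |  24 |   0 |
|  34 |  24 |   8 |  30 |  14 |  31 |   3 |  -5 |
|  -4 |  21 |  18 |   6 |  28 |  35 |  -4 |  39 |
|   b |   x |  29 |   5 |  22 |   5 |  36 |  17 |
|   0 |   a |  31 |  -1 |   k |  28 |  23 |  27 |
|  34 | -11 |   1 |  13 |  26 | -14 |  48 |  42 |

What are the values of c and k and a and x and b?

The known cells in row 3 total 134, leaving 139 − 134 = 5 for the blank.
The known cells in column 5 total 115, leaving 139 − 115 = 24 for the blank.
The known cells in row 7 total 132, leaving 139 − 132 = 7 for the blank.
The known cells in column 2 total 141, leaving 139 − 141 = -2 for the blank.
The known cells in row 6 total 112, leaving 139 − 112 = 27 for the blank.

c = 5, k = 24, a = 7, x = -2, b = 27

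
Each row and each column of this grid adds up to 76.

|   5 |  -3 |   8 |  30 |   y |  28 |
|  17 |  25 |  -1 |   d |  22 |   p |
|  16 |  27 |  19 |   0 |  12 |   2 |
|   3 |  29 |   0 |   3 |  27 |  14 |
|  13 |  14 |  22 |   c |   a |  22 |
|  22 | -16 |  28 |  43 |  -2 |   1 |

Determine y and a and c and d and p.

y = 8, a = 9, c = -4, d = 4, p = 9

Row 1 has 5 − 3 + 8 + 30 + 28 = 68; the blank must be 76 − 68 = 8.
Column 5 has 8 + 22 + 12 + 27 − 2 = 67; the blank must be 76 − 67 = 9.
Column 6 has 28 + 2 + 14 + 22 + 1 = 67; the blank must be 76 − 67 = 9.
Row 5 has 13 + 14 + 22 + 9 + 22 = 80; the blank must be 76 − 80 = -4.
Row 2 has 17 + 25 − 1 + 22 + 9 = 72; the blank must be 76 − 72 = 4.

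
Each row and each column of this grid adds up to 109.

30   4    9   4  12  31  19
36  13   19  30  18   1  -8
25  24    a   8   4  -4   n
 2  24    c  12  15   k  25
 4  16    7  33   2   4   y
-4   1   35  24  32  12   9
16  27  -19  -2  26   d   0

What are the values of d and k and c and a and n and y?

d = 61, k = 4, c = 27, a = 31, n = 21, y = 43

Row 7: 16 + 27 − 19 − 2 + 26 + 0 = 48, so its missing entry is 109 − 48 = 61.
Row 5: 4 + 16 + 7 + 33 + 2 + 4 = 66, so its missing entry is 109 − 66 = 43.
Column 7: 19 − 8 + 25 + 43 + 9 + 0 = 88, so its missing entry is 109 − 88 = 21.
Row 3: 25 + 24 + 8 + 4 − 4 + 21 = 78, so its missing entry is 109 − 78 = 31.
Column 3: 9 + 19 + 31 + 7 + 35 − 19 = 82, so its missing entry is 109 − 82 = 27.
Row 4: 2 + 24 + 27 + 12 + 15 + 25 = 105, so its missing entry is 109 − 105 = 4.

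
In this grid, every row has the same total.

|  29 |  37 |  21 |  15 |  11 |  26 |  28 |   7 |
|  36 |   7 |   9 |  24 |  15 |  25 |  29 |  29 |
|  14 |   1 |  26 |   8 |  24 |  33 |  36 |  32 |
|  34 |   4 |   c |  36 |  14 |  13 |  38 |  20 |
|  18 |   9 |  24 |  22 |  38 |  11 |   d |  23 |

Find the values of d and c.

Rows 1 and 3 both add up to 174, so every row sums to 174.
Row 5: 18 + 9 + 24 + 22 + 38 + 11 + 23 = 145, so the missing entry is 174 − 145 = 29.
Row 4: 34 + 4 + 36 + 14 + 13 + 38 + 20 = 159, so the missing entry is 174 − 159 = 15.

d = 29, c = 15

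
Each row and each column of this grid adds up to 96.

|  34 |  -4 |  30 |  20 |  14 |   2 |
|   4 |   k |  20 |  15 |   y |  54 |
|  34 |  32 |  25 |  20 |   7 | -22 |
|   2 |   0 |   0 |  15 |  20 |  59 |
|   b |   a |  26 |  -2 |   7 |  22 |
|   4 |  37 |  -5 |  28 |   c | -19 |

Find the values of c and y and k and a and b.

c = 51, y = -3, k = 6, a = 25, b = 18

Column 1 has 34 + 4 + 34 + 2 + 4 = 78; the blank must be 96 − 78 = 18.
Row 6 has 4 + 37 − 5 + 28 − 19 = 45; the blank must be 96 − 45 = 51.
Column 5 has 14 + 7 + 20 + 7 + 51 = 99; the blank must be 96 − 99 = -3.
Row 2 has 4 + 20 + 15 − 3 + 54 = 90; the blank must be 96 − 90 = 6.
Row 5 has 18 + 26 − 2 + 7 + 22 = 71; the blank must be 96 − 71 = 25.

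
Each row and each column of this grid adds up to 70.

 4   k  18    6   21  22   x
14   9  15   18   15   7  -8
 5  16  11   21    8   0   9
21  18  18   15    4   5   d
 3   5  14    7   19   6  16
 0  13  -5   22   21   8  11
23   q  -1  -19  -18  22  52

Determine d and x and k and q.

Row 7 has 23 − 1 − 19 − 18 + 22 + 52 = 59; the blank must be 70 − 59 = 11.
Column 2 has 9 + 16 + 18 + 5 + 13 + 11 = 72; the blank must be 70 − 72 = -2.
Row 1 has 4 − 2 + 18 + 6 + 21 + 22 = 69; the blank must be 70 − 69 = 1.
Row 4 has 21 + 18 + 18 + 15 + 4 + 5 = 81; the blank must be 70 − 81 = -11.

d = -11, x = 1, k = -2, q = 11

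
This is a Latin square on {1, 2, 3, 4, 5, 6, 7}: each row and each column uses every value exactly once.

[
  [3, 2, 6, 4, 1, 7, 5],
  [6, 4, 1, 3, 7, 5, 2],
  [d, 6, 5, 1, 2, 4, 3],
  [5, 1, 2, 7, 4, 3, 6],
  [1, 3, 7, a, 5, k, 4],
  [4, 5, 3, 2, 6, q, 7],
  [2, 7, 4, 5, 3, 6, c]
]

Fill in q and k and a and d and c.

q = 1, k = 2, a = 6, d = 7, c = 1

For row 6, column 6: row 6 already has {2, 3, 4, 5, 6, 7}; that leaves 1.
Cell (5,4): column 4 already has {1, 2, 3, 4, 5, 7} → 6.
At (row 3, col 1): row 3 already has {1, 2, 3, 4, 5, 6}, so the value is 7.
Cell (5,6): row 5 already has {1, 3, 4, 5, 6, 7} → 2.
Cell (7,7): row 7 already has {2, 3, 4, 5, 6, 7} → 1.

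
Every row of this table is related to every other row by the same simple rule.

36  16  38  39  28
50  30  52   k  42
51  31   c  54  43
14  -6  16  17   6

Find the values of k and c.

The difference between any two rows is the same in every column — this is an addition table with the headers hidden.
Row 2 minus row 1 is 50 − 36 = 14, so its entry in column 4 is 39 + 14 = 53.
Row 3 minus row 1 is 51 − 36 = 15, so its entry in column 3 is 38 + 15 = 53.

k = 53, c = 53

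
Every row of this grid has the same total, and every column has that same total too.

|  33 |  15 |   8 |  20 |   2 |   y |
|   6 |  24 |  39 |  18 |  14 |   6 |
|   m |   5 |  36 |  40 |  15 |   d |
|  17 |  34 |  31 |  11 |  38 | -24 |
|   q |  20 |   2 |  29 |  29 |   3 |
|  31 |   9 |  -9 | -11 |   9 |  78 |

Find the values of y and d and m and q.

Rows 2 and 4 both sum to 107, so that's the common total.
Row 5: 20 + 2 + 29 + 29 + 3 = 83, so its missing entry is 107 − 83 = 24.
Column 1: 33 + 6 + 17 + 24 + 31 = 111, so its missing entry is 107 − 111 = -4.
Row 3: -4 + 5 + 36 + 40 + 15 = 92, so its missing entry is 107 − 92 = 15.
Row 1: 33 + 15 + 8 + 20 + 2 = 78, so its missing entry is 107 − 78 = 29.

y = 29, d = 15, m = -4, q = 24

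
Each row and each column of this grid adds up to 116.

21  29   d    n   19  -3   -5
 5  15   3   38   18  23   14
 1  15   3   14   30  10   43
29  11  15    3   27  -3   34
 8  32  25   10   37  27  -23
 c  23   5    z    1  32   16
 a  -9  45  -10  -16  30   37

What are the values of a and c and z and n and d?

Column 3: 3 + 3 + 15 + 25 + 5 + 45 = 96, so its missing entry is 116 − 96 = 20.
Row 1: 21 + 29 + 20 + 19 − 3 − 5 = 81, so its missing entry is 116 − 81 = 35.
Row 7: -9 + 45 − 10 − 16 + 30 + 37 = 77, so its missing entry is 116 − 77 = 39.
Column 1: 21 + 5 + 1 + 29 + 8 + 39 = 103, so its missing entry is 116 − 103 = 13.
Row 6: 13 + 23 + 5 + 1 + 32 + 16 = 90, so its missing entry is 116 − 90 = 26.

a = 39, c = 13, z = 26, n = 35, d = 20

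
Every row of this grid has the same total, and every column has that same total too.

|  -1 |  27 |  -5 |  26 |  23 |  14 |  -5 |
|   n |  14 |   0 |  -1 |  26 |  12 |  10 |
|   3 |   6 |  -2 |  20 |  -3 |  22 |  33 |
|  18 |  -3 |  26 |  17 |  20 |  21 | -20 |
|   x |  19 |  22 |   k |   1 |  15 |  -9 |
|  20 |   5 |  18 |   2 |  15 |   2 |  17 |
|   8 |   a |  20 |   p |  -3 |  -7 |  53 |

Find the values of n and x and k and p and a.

n = 18, x = 13, k = 18, p = -3, a = 11

Rows 1 and 3 both sum to 79, so that's the common total.
Column 2 has 27 + 14 + 6 − 3 + 19 + 5 = 68; the blank must be 79 − 68 = 11.
Row 2 has 14 + 0 − 1 + 26 + 12 + 10 = 61; the blank must be 79 − 61 = 18.
Column 1 has -1 + 18 + 3 + 18 + 20 + 8 = 66; the blank must be 79 − 66 = 13.
Row 5 has 13 + 19 + 22 + 1 + 15 − 9 = 61; the blank must be 79 − 61 = 18.
Row 7 has 8 + 11 + 20 − 3 − 7 + 53 = 82; the blank must be 79 − 82 = -3.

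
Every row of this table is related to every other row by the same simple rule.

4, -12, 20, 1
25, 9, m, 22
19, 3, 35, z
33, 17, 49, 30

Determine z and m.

The difference between any two rows is the same in every column — this is an addition table with the headers hidden.
Row 3 minus row 1 is 19 − 4 = 15, so its entry in column 4 is 1 + 15 = 16.
Row 2 minus row 1 is 25 − 4 = 21, so its entry in column 3 is 20 + 21 = 41.

z = 16, m = 41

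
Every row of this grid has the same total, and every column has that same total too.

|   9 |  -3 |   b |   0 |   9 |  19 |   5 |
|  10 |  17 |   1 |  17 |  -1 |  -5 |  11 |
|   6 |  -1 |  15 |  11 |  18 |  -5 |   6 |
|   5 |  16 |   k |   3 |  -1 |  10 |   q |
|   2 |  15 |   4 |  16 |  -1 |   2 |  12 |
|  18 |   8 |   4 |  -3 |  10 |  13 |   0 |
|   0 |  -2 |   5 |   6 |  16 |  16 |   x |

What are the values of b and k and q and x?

b = 11, k = 10, q = 7, x = 9

Rows 2 and 3 both sum to 50, so that's the common total.
Row 7: 0 − 2 + 5 + 6 + 16 + 16 = 41, so its missing entry is 50 − 41 = 9.
Row 1: 9 − 3 + 0 + 9 + 19 + 5 = 39, so its missing entry is 50 − 39 = 11.
Column 3: 11 + 1 + 15 + 4 + 4 + 5 = 40, so its missing entry is 50 − 40 = 10.
Row 4: 5 + 16 + 10 + 3 − 1 + 10 = 43, so its missing entry is 50 − 43 = 7.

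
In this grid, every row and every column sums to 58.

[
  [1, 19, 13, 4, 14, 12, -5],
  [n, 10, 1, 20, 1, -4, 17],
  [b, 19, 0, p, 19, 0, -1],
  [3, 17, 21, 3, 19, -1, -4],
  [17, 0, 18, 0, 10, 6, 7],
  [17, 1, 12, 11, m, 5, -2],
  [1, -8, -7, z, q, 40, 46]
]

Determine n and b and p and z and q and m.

The known cells in row 6 total 44, leaving 58 − 44 = 14 for the blank.
The known cells in column 5 total 77, leaving 58 − 77 = -19 for the blank.
The known cells in row 2 total 45, leaving 58 − 45 = 13 for the blank.
The known cells in column 1 total 52, leaving 58 − 52 = 6 for the blank.
The known cells in row 3 total 43, leaving 58 − 43 = 15 for the blank.
The known cells in row 7 total 53, leaving 58 − 53 = 5 for the blank.

n = 13, b = 6, p = 15, z = 5, q = -19, m = 14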